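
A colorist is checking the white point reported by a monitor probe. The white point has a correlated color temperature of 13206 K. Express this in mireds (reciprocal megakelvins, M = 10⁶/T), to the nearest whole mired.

M = 10⁶ / 13206 = 75.723 → 76 mireds.

76 mireds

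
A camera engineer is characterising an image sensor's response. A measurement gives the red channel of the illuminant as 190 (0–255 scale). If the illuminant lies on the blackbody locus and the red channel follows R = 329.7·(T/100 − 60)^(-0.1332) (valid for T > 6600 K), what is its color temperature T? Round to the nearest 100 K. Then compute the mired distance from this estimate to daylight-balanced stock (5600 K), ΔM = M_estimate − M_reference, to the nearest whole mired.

(t − 60)^(-0.1332) = 190/329.7 = 0.57628.
t − 60 = 0.57628^(1/-0.1332) = 0.57628^(-7.508) = 62.667, so t = 122.667.
T = 100·t = 12267 K → 12300 K to the nearest 100 K.
M_estimate = 10⁶/12300 = 81.30; M_reference = 10⁶/5600 = 178.57.
ΔM = 81.30 − 178.57 = -97.27 → -97 mireds.

-97 mireds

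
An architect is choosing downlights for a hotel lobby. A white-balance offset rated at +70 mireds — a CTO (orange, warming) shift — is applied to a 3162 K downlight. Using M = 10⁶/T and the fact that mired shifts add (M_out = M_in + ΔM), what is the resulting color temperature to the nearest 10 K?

2590 K

M_in = 10⁶/3162 = 316.26 mireds.
M_out = 316.26 + (+70) = 386.26 mireds.
T_out = 10⁶/386.26 = 2589.0 K → 2590 K.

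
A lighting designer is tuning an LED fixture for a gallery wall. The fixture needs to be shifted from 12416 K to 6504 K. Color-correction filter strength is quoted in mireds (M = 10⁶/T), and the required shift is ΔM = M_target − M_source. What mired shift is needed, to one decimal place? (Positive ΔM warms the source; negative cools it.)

M_source = 10⁶/12416 = 80.541; M_target = 10⁶/6504 = 153.752.
ΔM = 153.752 − 80.541 = 73.210 → +73.2 mireds, a warming shift.

+73.2 mireds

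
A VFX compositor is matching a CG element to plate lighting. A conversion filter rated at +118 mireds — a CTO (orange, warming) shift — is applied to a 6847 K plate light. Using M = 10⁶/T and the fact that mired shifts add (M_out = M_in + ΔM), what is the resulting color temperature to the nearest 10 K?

M_in = 10⁶/6847 = 146.05 mireds.
M_out = 146.05 + (+118) = 264.05 mireds.
T_out = 10⁶/264.05 = 3787.2 K → 3790 K.

3790 K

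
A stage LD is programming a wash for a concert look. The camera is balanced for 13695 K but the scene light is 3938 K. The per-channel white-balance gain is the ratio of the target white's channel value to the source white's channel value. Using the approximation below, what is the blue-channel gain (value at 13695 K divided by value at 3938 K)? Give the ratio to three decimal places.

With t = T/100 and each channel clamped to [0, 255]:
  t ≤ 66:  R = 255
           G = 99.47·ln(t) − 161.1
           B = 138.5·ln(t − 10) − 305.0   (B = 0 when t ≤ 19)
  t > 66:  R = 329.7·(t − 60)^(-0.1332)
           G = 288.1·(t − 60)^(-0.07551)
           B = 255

1.563

At 3938 K (t = 39.38):
  B = 138.5·ln(39.38 − 10) − 305.0 = 138.5·ln 29.38 − 305.0 = 138.5·3.3803 − 305.0 = 163.174.
At 13695 K (t = 136.95):
  B = 255 by definition for t > 66.
Gain = 255.000 / 163.174 = 1.5628 → 1.563.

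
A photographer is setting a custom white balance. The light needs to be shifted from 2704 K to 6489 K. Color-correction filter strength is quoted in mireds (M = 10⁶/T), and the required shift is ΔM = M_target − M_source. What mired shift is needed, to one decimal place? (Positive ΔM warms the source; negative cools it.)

-215.7 mireds

M_source = 10⁶/2704 = 369.822; M_target = 10⁶/6489 = 154.107.
ΔM = 154.107 − 369.822 = -215.716 → -215.7 mireds, a cooling shift.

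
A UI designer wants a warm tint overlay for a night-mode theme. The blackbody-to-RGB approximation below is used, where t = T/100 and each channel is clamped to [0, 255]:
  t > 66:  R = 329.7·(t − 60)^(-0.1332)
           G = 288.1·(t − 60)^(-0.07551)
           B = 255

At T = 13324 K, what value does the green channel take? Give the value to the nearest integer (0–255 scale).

208

t = 13324/100 = 133.24; the t > 66 branch applies.
G = 288.1·(133.24 − 60)^(-0.07551) = 288.1·73.24^(-0.07551) = 288.1·0.72309 = 208.322.
Rounded: 208.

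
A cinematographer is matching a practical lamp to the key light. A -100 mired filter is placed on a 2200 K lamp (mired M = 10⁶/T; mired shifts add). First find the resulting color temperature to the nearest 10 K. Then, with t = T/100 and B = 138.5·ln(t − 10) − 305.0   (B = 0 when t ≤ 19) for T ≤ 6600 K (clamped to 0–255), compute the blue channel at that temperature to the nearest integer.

M_in = 10⁶/2200 = 454.55; M_out = 454.55 + (-100) = 354.55.
T_out = 10⁶/354.55 = 2820.5 K → 2820 K; t = 28.2.
B = 138.5·ln(28.2 − 10) − 305.0 = 138.5·ln 18.2 − 305.0 = 138.5·2.9014 − 305.0 = 96.847.
Rounded: 97.

97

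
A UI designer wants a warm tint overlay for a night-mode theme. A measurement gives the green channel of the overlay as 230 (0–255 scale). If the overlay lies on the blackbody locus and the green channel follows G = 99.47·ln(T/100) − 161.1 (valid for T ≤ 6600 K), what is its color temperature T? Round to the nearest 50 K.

5100 K

ln t = (230 + 161.1) / 99.47 = 3.9318.
t = e^3.9318 = 51.001.
T = 100·t = 5100 K → 5100 K to the nearest 50 K.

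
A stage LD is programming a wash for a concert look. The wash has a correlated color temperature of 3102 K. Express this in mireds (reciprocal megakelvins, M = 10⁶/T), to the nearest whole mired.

322 mireds

M = 10⁶ / 3102 = 322.373 → 322 mireds.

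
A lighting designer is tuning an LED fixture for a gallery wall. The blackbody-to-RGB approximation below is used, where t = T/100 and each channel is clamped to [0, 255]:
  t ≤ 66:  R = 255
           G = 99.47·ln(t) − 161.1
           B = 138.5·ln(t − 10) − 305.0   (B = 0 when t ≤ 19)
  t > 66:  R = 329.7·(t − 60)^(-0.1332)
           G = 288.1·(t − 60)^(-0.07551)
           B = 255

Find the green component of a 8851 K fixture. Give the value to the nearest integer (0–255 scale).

t = 8851/100 = 88.51; the t > 66 branch applies.
G = 288.1·(88.51 − 60)^(-0.07551) = 288.1·28.51^(-0.07551) = 288.1·0.77649 = 223.705.
Rounded: 224.

224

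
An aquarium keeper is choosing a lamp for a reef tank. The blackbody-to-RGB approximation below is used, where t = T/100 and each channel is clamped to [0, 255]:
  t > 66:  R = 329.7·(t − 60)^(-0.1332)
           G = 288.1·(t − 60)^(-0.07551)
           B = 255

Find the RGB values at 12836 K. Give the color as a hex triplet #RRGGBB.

#BCD1FF

t = 12836/100 = 128.36; the t > 66 branch applies.
R = 329.7·(128.36 − 60)^(-0.1332) = 329.7·68.36^(-0.1332) = 329.7·0.56965 = 187.812.
G = 288.1·(128.36 − 60)^(-0.07551) = 288.1·68.36^(-0.07551) = 288.1·0.72687 = 209.410.
B = 255 by definition for t > 66.
Rounded: (188, 209, 255).
In hex: #BCD1FF.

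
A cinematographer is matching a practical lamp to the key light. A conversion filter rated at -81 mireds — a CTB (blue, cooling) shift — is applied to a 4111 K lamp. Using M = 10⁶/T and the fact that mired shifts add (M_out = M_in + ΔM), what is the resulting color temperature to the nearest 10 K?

M_in = 10⁶/4111 = 243.25 mireds.
M_out = 243.25 + (-81) = 162.25 mireds.
T_out = 10⁶/162.25 = 6163.3 K → 6160 K.

6160 K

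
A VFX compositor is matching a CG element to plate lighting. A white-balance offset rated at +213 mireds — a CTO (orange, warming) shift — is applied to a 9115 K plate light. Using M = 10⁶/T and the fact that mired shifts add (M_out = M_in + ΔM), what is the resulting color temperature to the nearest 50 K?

M_in = 10⁶/9115 = 109.71 mireds.
M_out = 109.71 + (+213) = 322.71 mireds.
T_out = 10⁶/322.71 = 3098.8 K → 3100 K.

3100 K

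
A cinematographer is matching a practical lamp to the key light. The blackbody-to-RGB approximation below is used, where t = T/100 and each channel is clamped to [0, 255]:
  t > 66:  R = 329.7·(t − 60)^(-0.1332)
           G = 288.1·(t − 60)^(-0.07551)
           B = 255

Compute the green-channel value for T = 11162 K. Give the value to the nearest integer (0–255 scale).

t = 11162/100 = 111.62; the t > 66 branch applies.
G = 288.1·(111.62 − 60)^(-0.07551) = 288.1·51.62^(-0.07551) = 288.1·0.74245 = 213.899.
Rounded: 214.

214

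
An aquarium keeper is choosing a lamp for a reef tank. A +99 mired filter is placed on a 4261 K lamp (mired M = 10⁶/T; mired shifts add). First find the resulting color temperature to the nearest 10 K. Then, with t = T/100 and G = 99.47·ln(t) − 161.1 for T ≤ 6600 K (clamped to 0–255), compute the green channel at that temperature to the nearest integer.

M_in = 10⁶/4261 = 234.69; M_out = 234.69 + (+99) = 333.69.
T_out = 10⁶/333.69 = 2996.8 K → 3000 K; t = 30.
G = 99.47·ln 30 − 161.1 = 99.47·3.4012 − 161.1 = 177.217.
Rounded: 177.

177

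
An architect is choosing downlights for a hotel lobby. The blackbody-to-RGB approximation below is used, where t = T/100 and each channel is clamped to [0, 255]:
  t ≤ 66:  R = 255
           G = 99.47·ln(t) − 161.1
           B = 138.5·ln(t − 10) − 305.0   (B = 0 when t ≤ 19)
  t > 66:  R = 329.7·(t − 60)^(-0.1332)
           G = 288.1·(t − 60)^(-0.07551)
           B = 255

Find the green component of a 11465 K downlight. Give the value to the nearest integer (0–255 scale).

t = 11465/100 = 114.65; the t > 66 branch applies.
G = 288.1·(114.65 − 60)^(-0.07551) = 288.1·54.65^(-0.07551) = 288.1·0.73926 = 212.980.
Rounded: 213.

213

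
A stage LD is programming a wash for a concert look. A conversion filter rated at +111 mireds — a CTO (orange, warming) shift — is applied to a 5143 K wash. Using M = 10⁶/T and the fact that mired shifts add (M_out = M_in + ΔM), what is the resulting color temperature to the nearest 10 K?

M_in = 10⁶/5143 = 194.44 mireds.
M_out = 194.44 + (+111) = 305.44 mireds.
T_out = 10⁶/305.44 = 3274.0 K → 3270 K.

3270 K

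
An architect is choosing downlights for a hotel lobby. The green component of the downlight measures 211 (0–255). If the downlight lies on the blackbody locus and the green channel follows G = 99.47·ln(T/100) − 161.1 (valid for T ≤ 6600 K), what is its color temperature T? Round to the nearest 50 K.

ln t = (211 + 161.1) / 99.47 = 3.7408.
t = e^3.7408 = 42.133.
T = 100·t = 4213 K → 4200 K to the nearest 50 K.

4200 K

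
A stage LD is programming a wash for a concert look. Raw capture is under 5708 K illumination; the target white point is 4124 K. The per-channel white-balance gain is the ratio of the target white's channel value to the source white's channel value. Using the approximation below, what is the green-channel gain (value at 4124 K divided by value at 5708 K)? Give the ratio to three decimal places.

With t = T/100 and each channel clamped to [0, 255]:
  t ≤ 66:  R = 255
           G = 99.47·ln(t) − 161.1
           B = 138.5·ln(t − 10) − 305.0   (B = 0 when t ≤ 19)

0.866

At 5708 K (t = 57.08):
  G = 99.47·ln 57.08 − 161.1 = 99.47·4.0445 − 161.1 = 241.202.
At 4124 K (t = 41.24):
  G = 99.47·ln 41.24 − 161.1 = 99.47·3.7194 − 161.1 = 208.870.
Gain = 208.870 / 241.202 = 0.8660 → 0.866.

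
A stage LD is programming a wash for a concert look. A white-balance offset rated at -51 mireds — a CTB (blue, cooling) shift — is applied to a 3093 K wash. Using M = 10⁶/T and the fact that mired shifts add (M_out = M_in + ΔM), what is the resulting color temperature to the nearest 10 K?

3670 K

M_in = 10⁶/3093 = 323.31 mireds.
M_out = 323.31 + (-51) = 272.31 mireds.
T_out = 10⁶/272.31 = 3672.3 K → 3670 K.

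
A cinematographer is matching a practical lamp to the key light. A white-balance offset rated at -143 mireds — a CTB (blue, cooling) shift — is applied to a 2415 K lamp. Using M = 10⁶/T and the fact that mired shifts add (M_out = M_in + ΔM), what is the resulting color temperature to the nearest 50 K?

3700 K

M_in = 10⁶/2415 = 414.08 mireds.
M_out = 414.08 + (-143) = 271.08 mireds.
T_out = 10⁶/271.08 = 3689.0 K → 3700 K.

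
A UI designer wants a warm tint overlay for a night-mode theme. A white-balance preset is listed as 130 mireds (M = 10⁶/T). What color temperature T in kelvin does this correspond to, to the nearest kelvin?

7692 K

T = 10⁶ / 130 = 7692.31 K → 7692 K.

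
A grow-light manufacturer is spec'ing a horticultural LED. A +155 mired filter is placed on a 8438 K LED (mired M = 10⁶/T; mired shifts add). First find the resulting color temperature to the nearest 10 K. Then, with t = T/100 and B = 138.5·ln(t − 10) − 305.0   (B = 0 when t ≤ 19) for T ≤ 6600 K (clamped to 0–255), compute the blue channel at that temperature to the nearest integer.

149

M_in = 10⁶/8438 = 118.51; M_out = 118.51 + (+155) = 273.51.
T_out = 10⁶/273.51 = 3656.2 K → 3660 K; t = 36.6.
B = 138.5·ln(36.6 − 10) − 305.0 = 138.5·ln 26.6 − 305.0 = 138.5·3.2809 − 305.0 = 149.406.
Rounded: 149.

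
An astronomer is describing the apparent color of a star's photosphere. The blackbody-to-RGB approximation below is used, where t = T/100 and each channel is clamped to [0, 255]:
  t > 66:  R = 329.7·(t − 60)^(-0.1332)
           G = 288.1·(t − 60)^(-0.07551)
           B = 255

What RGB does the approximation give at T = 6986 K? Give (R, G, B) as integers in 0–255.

(243, 242, 255)

t = 6986/100 = 69.86; the t > 66 branch applies.
R = 329.7·(69.86 − 60)^(-0.1332) = 329.7·9.86^(-0.1332) = 329.7·0.73725 = 243.072.
G = 288.1·(69.86 − 60)^(-0.07551) = 288.1·9.86^(-0.07551) = 288.1·0.84130 = 242.379.
B = 255 by definition for t > 66.
Rounded: (243, 242, 255).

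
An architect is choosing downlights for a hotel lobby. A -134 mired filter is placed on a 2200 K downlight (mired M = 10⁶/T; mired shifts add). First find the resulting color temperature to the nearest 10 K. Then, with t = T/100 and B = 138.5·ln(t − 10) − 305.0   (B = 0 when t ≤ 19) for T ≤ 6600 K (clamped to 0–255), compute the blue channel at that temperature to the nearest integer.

118

M_in = 10⁶/2200 = 454.55; M_out = 454.55 + (-134) = 320.55.
T_out = 10⁶/320.55 = 3119.7 K → 3120 K; t = 31.2.
B = 138.5·ln(31.2 − 10) − 305.0 = 138.5·ln 21.2 − 305.0 = 138.5·3.0540 − 305.0 = 117.979.
Rounded: 118.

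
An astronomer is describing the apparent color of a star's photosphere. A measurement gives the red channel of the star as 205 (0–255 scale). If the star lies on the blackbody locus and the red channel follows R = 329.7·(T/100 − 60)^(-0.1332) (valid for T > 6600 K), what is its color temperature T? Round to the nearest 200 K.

9600 K

(t − 60)^(-0.1332) = 205/329.7 = 0.62178.
t − 60 = 0.62178^(1/-0.1332) = 0.62178^(-7.508) = 35.423, so t = 95.423.
T = 100·t = 9542 K → 9600 K to the nearest 200 K.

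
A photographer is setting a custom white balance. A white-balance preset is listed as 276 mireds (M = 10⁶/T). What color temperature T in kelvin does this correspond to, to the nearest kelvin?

T = 10⁶ / 276 = 3623.19 K → 3623 K.

3623 K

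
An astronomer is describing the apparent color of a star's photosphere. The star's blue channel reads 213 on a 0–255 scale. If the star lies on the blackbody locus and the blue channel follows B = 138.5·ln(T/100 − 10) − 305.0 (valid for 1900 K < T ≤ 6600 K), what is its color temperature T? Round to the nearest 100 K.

ln(t − 10) = (213 + 305.0) / 138.5 = 3.7401.
t − 10 = e^3.7401 = 42.101, so t = 52.101.
T = 100·t = 5210 K → 5200 K to the nearest 100 K.

5200 K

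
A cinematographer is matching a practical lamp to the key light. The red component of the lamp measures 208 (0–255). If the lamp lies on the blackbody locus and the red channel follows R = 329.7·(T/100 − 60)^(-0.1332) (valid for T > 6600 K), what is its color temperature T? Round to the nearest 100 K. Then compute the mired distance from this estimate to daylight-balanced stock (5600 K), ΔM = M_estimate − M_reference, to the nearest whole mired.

(t − 60)^(-0.1332) = 208/329.7 = 0.63088.
t − 60 = 0.63088^(1/-0.1332) = 0.63088^(-7.508) = 31.763, so t = 91.763.
T = 100·t = 9176 K → 9200 K to the nearest 100 K.
M_estimate = 10⁶/9200 = 108.70; M_reference = 10⁶/5600 = 178.57.
ΔM = 108.70 − 178.57 = -69.88 → -70 mireds.

-70 mireds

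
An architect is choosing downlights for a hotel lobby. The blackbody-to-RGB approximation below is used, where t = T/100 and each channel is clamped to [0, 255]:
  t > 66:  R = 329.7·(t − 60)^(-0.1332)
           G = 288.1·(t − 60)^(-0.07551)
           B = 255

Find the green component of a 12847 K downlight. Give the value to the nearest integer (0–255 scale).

209

t = 12847/100 = 128.47; the t > 66 branch applies.
G = 288.1·(128.47 − 60)^(-0.07551) = 288.1·68.47^(-0.07551) = 288.1·0.72678 = 209.385.
Rounded: 209.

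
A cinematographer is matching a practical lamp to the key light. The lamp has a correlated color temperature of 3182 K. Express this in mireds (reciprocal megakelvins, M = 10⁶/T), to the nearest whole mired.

M = 10⁶ / 3182 = 314.268 → 314 mireds.

314 mireds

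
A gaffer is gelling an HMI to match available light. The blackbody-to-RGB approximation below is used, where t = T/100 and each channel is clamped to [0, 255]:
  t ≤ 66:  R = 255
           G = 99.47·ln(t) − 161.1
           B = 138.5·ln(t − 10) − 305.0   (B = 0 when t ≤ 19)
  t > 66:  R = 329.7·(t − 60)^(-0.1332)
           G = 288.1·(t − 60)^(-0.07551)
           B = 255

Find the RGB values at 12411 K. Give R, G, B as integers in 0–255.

R=189, G=210, B=255

t = 12411/100 = 124.11; the t > 66 branch applies.
R = 329.7·(124.11 − 60)^(-0.1332) = 329.7·64.11^(-0.1332) = 329.7·0.57454 = 189.425.
G = 288.1·(124.11 − 60)^(-0.07551) = 288.1·64.11^(-0.07551) = 288.1·0.73040 = 210.427.
B = 255 by definition for t > 66.
Rounded: (189, 210, 255).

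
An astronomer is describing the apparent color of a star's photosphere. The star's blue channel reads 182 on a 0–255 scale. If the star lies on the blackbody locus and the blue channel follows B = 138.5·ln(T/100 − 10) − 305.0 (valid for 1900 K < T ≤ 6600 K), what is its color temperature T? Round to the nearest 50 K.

4350 K

ln(t − 10) = (182 + 305.0) / 138.5 = 3.5162.
t − 10 = e^3.5162 = 33.658, so t = 43.658.
T = 100·t = 4366 K → 4350 K to the nearest 50 K.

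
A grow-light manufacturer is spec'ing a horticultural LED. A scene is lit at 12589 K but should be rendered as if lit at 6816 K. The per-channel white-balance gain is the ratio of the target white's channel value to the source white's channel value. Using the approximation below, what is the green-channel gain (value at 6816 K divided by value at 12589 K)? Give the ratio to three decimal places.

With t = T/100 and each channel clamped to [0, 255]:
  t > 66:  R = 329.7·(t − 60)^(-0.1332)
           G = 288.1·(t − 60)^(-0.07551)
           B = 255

1.171

At 12589 K (t = 125.89):
  G = 288.1·(125.89 − 60)^(-0.07551) = 288.1·65.89^(-0.07551) = 288.1·0.72889 = 209.993.
At 6816 K (t = 68.16):
  G = 288.1·(68.16 − 60)^(-0.07551) = 288.1·8.16^(-0.07551) = 288.1·0.85341 = 245.868.
Gain = 245.868 / 209.993 = 1.1708 → 1.171.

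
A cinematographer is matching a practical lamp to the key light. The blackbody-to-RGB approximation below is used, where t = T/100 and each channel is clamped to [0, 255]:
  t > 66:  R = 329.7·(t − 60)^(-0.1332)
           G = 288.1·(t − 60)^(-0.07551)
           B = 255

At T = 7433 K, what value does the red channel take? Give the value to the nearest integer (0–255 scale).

t = 7433/100 = 74.33; the t > 66 branch applies.
R = 329.7·(74.33 − 60)^(-0.1332) = 329.7·14.33^(-0.1332) = 329.7·0.70144 = 231.263.
Rounded: 231.

231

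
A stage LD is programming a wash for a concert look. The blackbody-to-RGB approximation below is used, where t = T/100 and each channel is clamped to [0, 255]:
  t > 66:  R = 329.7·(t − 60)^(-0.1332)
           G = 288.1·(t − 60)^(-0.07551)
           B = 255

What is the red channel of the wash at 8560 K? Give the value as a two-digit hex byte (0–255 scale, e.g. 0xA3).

0xD6

t = 8560/100 = 85.6; the t > 66 branch applies.
R = 329.7·(85.6 − 60)^(-0.1332) = 329.7·25.6^(-0.1332) = 329.7·0.64927 = 214.063.
Rounded: 214; in hex, 0xD6.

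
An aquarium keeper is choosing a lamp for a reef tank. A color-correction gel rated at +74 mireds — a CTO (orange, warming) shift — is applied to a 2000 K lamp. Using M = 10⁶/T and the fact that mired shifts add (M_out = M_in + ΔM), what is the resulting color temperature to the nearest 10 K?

1740 K

M_in = 10⁶/2000 = 500.00 mireds.
M_out = 500.00 + (+74) = 574.00 mireds.
T_out = 10⁶/574.00 = 1742.2 K → 1740 K.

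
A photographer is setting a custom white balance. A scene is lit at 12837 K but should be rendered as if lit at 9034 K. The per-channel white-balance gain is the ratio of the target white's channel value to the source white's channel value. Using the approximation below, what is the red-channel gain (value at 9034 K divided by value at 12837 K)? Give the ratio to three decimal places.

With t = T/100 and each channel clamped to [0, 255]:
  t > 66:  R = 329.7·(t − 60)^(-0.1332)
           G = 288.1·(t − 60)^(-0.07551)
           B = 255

At 12837 K (t = 128.37):
  R = 329.7·(128.37 − 60)^(-0.1332) = 329.7·68.37^(-0.1332) = 329.7·0.56963 = 187.808.
At 9034 K (t = 90.34):
  R = 329.7·(90.34 − 60)^(-0.1332) = 329.7·30.34^(-0.1332) = 329.7·0.63474 = 209.274.
Gain = 209.274 / 187.808 = 1.1143 → 1.114.

1.114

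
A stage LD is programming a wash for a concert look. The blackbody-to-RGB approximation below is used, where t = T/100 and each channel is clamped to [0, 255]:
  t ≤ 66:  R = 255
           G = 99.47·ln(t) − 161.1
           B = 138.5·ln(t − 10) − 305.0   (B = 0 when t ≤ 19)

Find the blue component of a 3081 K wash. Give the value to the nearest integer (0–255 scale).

t = 3081/100 = 30.81; the t ≤ 66 branch applies.
B = 138.5·ln(30.81 − 10) − 305.0 = 138.5·ln 20.81 − 305.0 = 138.5·3.0354 − 305.0 = 115.408.
Rounded: 115.

115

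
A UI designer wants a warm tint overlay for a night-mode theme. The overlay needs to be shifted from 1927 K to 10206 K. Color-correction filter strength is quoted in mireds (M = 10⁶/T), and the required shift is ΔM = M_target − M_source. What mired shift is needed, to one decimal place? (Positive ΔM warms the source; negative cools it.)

M_source = 10⁶/1927 = 518.941; M_target = 10⁶/10206 = 97.982.
ΔM = 97.982 − 518.941 = -420.960 → -421.0 mireds, a cooling shift.

-421.0 mireds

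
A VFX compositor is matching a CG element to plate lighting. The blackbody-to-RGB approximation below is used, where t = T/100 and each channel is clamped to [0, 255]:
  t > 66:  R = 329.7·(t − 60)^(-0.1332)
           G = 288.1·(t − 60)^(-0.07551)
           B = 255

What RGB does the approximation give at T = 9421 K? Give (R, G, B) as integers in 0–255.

(206, 221, 255)

t = 9421/100 = 94.21; the t > 66 branch applies.
R = 329.7·(94.21 − 60)^(-0.1332) = 329.7·34.21^(-0.1332) = 329.7·0.62467 = 205.954.
G = 288.1·(94.21 − 60)^(-0.07551) = 288.1·34.21^(-0.07551) = 288.1·0.76587 = 220.648.
B = 255 by definition for t > 66.
Rounded: (206, 221, 255).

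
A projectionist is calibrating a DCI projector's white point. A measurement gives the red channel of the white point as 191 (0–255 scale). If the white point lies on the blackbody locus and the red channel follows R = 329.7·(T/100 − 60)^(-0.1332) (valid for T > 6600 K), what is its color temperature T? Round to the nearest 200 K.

12000 K

(t − 60)^(-0.1332) = 191/329.7 = 0.57931.
t − 60 = 0.57931^(1/-0.1332) = 0.57931^(-7.508) = 60.245, so t = 120.245.
T = 100·t = 12025 K → 12000 K to the nearest 200 K.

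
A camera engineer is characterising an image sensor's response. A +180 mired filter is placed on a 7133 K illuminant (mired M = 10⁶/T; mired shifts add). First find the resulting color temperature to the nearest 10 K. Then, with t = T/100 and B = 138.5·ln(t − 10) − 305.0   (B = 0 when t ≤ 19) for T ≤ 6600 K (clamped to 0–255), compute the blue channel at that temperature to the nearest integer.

M_in = 10⁶/7133 = 140.19; M_out = 140.19 + (+180) = 320.19.
T_out = 10⁶/320.19 = 3123.1 K → 3120 K; t = 31.2.
B = 138.5·ln(31.2 − 10) − 305.0 = 138.5·ln 21.2 − 305.0 = 138.5·3.0540 − 305.0 = 117.979.
Rounded: 118.

118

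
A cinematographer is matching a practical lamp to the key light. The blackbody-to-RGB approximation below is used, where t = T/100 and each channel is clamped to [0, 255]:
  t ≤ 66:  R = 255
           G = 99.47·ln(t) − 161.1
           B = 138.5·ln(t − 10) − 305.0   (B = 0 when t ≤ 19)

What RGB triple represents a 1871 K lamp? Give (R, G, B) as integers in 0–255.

(255, 130, 0)

t = 1871/100 = 18.71; the t ≤ 66 branch applies.
R = 255 by definition for t ≤ 66.
G = 99.47·ln 18.71 − 161.1 = 99.47·2.9291 − 161.1 = 130.253.
t = 18.71 ≤ 19, so B = 0.
Rounded: (255, 130, 0).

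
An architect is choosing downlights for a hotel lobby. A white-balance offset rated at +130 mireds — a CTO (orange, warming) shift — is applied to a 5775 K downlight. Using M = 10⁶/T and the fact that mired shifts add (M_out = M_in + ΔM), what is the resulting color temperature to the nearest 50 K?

M_in = 10⁶/5775 = 173.16 mireds.
M_out = 173.16 + (+130) = 303.16 mireds.
T_out = 10⁶/303.16 = 3298.6 K → 3300 K.

3300 K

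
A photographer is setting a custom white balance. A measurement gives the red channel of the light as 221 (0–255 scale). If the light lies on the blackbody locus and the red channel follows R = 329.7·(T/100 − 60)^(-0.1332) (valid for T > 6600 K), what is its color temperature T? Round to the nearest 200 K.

(t − 60)^(-0.1332) = 221/329.7 = 0.67031.
t − 60 = 0.67031^(1/-0.1332) = 0.67031^(-7.508) = 20.149, so t = 80.149.
T = 100·t = 8015 K → 8000 K to the nearest 200 K.

8000 K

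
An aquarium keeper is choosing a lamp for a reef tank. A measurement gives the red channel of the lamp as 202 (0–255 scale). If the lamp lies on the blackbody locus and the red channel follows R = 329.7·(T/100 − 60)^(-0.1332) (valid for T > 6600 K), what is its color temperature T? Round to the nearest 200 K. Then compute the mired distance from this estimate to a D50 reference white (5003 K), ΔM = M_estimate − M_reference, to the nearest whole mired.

-100 mireds

(t − 60)^(-0.1332) = 202/329.7 = 0.61268.
t − 60 = 0.61268^(1/-0.1332) = 0.61268^(-7.508) = 39.569, so t = 99.569.
T = 100·t = 9957 K → 10000 K to the nearest 200 K.
M_estimate = 10⁶/10000 = 100.00; M_reference = 10⁶/5003 = 199.88.
ΔM = 100.00 − 199.88 = -99.88 → -100 mireds.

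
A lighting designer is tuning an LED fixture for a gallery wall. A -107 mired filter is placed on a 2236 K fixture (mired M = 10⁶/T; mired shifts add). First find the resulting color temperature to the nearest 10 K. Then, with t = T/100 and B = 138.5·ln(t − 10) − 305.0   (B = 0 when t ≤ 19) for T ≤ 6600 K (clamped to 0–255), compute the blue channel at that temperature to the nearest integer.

M_in = 10⁶/2236 = 447.23; M_out = 447.23 + (-107) = 340.23.
T_out = 10⁶/340.23 = 2939.2 K → 2940 K; t = 29.4.
B = 138.5·ln(29.4 − 10) − 305.0 = 138.5·ln 19.4 − 305.0 = 138.5·2.9653 − 305.0 = 105.690.
Rounded: 106.

106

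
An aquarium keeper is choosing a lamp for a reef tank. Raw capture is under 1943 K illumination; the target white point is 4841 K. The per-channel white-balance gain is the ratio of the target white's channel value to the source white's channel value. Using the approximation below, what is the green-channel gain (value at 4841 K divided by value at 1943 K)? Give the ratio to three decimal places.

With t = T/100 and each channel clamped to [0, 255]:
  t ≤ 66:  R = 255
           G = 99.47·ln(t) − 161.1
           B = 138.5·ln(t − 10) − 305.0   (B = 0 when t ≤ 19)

1.678

At 1943 K (t = 19.43):
  G = 99.47·ln 19.43 − 161.1 = 99.47·2.9668 − 161.1 = 134.009.
At 4841 K (t = 48.41):
  G = 99.47·ln 48.41 − 161.1 = 99.47·3.8797 − 161.1 = 224.814.
Gain = 224.814 / 134.009 = 1.6776 → 1.678.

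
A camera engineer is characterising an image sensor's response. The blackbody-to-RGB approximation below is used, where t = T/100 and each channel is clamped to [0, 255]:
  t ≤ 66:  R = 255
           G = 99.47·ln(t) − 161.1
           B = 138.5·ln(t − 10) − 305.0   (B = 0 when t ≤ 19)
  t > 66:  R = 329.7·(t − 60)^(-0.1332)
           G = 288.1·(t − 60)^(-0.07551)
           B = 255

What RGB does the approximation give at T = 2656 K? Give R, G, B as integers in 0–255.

R=255, G=165, B=84

t = 2656/100 = 26.56; the t ≤ 66 branch applies.
R = 255 by definition for t ≤ 66.
G = 99.47·ln 26.56 − 161.1 = 99.47·3.2794 − 161.1 = 165.103.
B = 138.5·ln(26.56 − 10) − 305.0 = 138.5·ln 16.56 − 305.0 = 138.5·2.8070 − 305.0 = 83.768.
Rounded: (255, 165, 84).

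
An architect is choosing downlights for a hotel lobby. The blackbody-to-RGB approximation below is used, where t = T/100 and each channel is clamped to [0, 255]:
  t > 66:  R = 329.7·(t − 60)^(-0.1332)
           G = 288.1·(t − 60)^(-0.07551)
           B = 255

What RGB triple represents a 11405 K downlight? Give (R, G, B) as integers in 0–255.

(194, 213, 255)

t = 11405/100 = 114.05; the t > 66 branch applies.
R = 329.7·(114.05 − 60)^(-0.1332) = 329.7·54.05^(-0.1332) = 329.7·0.58775 = 193.781.
G = 288.1·(114.05 − 60)^(-0.07551) = 288.1·54.05^(-0.07551) = 288.1·0.73987 = 213.157.
B = 255 by definition for t > 66.
Rounded: (194, 213, 255).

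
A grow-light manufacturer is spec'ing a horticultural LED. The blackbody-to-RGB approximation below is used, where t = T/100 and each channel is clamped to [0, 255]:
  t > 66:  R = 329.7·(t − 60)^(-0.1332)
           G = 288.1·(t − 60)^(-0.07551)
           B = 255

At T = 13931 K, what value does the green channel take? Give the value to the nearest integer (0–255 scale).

207

t = 13931/100 = 139.31; the t > 66 branch applies.
G = 288.1·(139.31 − 60)^(-0.07551) = 288.1·79.31^(-0.07551) = 288.1·0.71876 = 207.074.
Rounded: 207.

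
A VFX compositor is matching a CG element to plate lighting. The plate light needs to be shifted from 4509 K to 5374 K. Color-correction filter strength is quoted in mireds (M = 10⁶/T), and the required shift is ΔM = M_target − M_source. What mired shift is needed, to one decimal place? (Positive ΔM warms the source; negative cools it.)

-35.7 mireds

M_source = 10⁶/4509 = 221.779; M_target = 10⁶/5374 = 186.081.
ΔM = 186.081 − 221.779 = -35.698 → -35.7 mireds, a cooling shift.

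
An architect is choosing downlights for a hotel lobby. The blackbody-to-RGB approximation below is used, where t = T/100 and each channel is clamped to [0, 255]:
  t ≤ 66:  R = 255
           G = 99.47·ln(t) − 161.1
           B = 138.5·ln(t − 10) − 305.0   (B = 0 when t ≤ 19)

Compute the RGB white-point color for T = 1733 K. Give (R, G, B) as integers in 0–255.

(255, 123, 0)

t = 1733/100 = 17.33; the t ≤ 66 branch applies.
R = 255 by definition for t ≤ 66.
G = 99.47·ln 17.33 − 161.1 = 99.47·2.8524 − 161.1 = 122.632.
t = 17.33 ≤ 19, so B = 0.
Rounded: (255, 123, 0).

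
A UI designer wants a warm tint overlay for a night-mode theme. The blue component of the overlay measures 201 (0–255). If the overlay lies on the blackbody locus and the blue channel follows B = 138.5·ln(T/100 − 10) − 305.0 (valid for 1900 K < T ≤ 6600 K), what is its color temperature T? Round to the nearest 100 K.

4900 K

ln(t − 10) = (201 + 305.0) / 138.5 = 3.6534.
t − 10 = e^3.6534 = 38.607, so t = 48.607.
T = 100·t = 4861 K → 4900 K to the nearest 100 K.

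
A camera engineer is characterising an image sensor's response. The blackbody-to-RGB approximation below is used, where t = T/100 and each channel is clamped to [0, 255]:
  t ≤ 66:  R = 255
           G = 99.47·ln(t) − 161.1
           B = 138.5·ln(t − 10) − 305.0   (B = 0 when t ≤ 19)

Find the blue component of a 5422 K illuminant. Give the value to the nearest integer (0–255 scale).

t = 5422/100 = 54.22; the t ≤ 66 branch applies.
B = 138.5·ln(54.22 − 10) − 305.0 = 138.5·ln 44.22 − 305.0 = 138.5·3.7892 − 305.0 = 219.801.
Rounded: 220.

220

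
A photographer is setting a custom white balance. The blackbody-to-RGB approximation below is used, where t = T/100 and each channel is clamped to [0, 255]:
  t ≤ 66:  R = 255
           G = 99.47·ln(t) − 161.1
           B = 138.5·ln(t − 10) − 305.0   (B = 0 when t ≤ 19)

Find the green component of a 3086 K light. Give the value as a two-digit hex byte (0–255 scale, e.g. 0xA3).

t = 3086/100 = 30.86; the t ≤ 66 branch applies.
G = 99.47·ln 30.86 − 161.1 = 99.47·3.4295 − 161.1 = 180.028.
Rounded: 180; in hex, 0xB4.

0xB4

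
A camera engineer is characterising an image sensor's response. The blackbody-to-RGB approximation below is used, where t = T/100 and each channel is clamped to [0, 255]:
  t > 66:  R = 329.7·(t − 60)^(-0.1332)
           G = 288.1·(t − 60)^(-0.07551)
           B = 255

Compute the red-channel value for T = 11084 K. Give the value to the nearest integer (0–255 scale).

195

t = 11084/100 = 110.84; the t > 66 branch applies.
R = 329.7·(110.84 − 60)^(-0.1332) = 329.7·50.84^(-0.1332) = 329.7·0.59256 = 195.368.
Rounded: 195.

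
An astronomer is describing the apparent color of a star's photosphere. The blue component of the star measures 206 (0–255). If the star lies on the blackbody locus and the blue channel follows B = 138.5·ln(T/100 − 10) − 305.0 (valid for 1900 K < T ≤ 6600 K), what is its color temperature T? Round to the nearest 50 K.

5000 K

ln(t − 10) = (206 + 305.0) / 138.5 = 3.6895.
t − 10 = e^3.6895 = 40.026, so t = 50.026.
T = 100·t = 5003 K → 5000 K to the nearest 50 K.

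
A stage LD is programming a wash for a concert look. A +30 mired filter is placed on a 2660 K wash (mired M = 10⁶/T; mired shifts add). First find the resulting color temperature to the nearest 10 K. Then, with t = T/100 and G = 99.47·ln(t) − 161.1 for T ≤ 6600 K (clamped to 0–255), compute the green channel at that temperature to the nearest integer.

157

M_in = 10⁶/2660 = 375.94; M_out = 375.94 + (+30) = 405.94.
T_out = 10⁶/405.94 = 2463.4 K → 2460 K; t = 24.6.
G = 99.47·ln 24.6 − 161.1 = 99.47·3.2027 − 161.1 = 157.477.
Rounded: 157.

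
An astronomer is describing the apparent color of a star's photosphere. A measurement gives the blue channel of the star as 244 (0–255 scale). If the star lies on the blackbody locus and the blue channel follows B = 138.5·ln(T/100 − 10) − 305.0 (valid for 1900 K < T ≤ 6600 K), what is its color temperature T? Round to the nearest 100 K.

ln(t − 10) = (244 + 305.0) / 138.5 = 3.9639.
t − 10 = e^3.9639 = 52.662, so t = 62.662.
T = 100·t = 6266 K → 6300 K to the nearest 100 K.

6300 K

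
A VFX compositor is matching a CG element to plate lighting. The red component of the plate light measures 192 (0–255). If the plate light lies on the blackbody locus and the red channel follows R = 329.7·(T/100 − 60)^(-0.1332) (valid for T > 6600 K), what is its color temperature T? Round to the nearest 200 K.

11800 K

(t − 60)^(-0.1332) = 192/329.7 = 0.58235.
t − 60 = 0.58235^(1/-0.1332) = 0.58235^(-7.508) = 57.929, so t = 117.929.
T = 100·t = 11793 K → 11800 K to the nearest 200 K.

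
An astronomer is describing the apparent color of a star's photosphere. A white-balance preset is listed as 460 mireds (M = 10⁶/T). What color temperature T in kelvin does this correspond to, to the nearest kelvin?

2174 K

T = 10⁶ / 460 = 2173.91 K → 2174 K.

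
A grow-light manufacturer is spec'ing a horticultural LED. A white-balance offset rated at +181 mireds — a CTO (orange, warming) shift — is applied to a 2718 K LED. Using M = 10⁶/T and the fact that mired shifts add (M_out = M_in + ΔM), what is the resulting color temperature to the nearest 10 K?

M_in = 10⁶/2718 = 367.92 mireds.
M_out = 367.92 + (+181) = 548.92 mireds.
T_out = 10⁶/548.92 = 1821.8 K → 1820 K.

1820 K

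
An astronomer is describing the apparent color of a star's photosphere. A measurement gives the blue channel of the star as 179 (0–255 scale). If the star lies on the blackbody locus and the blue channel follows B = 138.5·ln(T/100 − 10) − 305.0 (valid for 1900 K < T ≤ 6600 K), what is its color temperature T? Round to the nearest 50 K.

4300 K

ln(t − 10) = (179 + 305.0) / 138.5 = 3.4946.
t − 10 = e^3.4946 = 32.937, so t = 42.937.
T = 100·t = 4294 K → 4300 K to the nearest 50 K.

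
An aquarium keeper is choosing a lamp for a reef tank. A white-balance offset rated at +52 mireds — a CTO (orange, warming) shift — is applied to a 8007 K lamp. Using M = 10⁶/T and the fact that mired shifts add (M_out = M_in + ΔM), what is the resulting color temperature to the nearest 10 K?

5650 K

M_in = 10⁶/8007 = 124.89 mireds.
M_out = 124.89 + (+52) = 176.89 mireds.
T_out = 10⁶/176.89 = 5653.2 K → 5650 K.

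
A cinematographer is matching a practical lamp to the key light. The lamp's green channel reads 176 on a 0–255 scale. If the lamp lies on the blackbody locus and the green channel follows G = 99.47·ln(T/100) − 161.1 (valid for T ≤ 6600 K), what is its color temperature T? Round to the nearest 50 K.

2950 K

ln t = (176 + 161.1) / 99.47 = 3.3890.
t = e^3.3890 = 29.635.
T = 100·t = 2964 K → 2950 K to the nearest 50 K.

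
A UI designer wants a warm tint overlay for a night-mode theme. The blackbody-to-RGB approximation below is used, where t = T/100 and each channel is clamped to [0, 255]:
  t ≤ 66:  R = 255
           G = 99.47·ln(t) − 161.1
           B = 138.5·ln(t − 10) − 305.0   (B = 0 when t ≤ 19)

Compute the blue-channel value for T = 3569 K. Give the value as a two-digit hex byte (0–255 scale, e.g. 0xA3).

t = 3569/100 = 35.69; the t ≤ 66 branch applies.
B = 138.5·ln(35.69 − 10) − 305.0 = 138.5·ln 25.69 − 305.0 = 138.5·3.2461 − 305.0 = 144.585.
Rounded: 145; in hex, 0x91.

0x91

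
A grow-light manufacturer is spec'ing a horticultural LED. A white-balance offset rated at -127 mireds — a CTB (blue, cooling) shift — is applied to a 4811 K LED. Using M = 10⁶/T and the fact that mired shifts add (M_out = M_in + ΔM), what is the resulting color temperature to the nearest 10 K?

12370 K

M_in = 10⁶/4811 = 207.86 mireds.
M_out = 207.86 + (-127) = 80.86 mireds.
T_out = 10⁶/80.86 = 12367.5 K → 12370 K.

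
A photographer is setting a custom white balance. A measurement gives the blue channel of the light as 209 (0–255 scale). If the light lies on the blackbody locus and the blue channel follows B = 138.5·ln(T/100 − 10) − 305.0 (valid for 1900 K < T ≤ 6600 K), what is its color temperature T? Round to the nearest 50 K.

ln(t − 10) = (209 + 305.0) / 138.5 = 3.7112.
t − 10 = e^3.7112 = 40.903, so t = 50.903.
T = 100·t = 5090 K → 5100 K to the nearest 50 K.

5100 K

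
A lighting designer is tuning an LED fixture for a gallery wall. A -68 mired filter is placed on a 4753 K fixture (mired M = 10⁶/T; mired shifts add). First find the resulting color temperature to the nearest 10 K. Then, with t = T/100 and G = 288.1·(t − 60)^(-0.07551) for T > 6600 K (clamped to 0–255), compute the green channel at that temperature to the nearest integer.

M_in = 10⁶/4753 = 210.39; M_out = 210.39 + (-68) = 142.39.
T_out = 10⁶/142.39 = 7022.8 K → 7020 K; t = 70.2.
G = 288.1·(70.2 − 60)^(-0.07551) = 288.1·10.2^(-0.07551) = 288.1·0.83915 = 241.760.
Rounded: 242.

242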